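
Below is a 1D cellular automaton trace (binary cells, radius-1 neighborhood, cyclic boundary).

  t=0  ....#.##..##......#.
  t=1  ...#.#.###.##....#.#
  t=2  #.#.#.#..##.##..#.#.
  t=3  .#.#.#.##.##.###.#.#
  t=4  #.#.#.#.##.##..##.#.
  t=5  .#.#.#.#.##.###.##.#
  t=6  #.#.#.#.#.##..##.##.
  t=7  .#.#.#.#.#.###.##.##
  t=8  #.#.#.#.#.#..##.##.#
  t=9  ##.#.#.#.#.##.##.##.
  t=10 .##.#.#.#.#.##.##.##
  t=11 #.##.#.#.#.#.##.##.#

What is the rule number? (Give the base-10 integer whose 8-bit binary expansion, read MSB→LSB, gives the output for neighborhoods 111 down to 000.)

114

  ###|.  b7=0 t=1,i=8
  ##.|#  b6=1 t=0,i=7
  #.#|#  b5=1 t=0,i=5
  #..|#  b4=1 t=0,i=8
  .##|.  b3=0 t=0,i=6
  .#.|.  b2=0 t=0,i=4
  ..#|#  b1=1 t=0,i=3
  ...|.  b0=0 t=0,i=0
  bits 01110010 = 114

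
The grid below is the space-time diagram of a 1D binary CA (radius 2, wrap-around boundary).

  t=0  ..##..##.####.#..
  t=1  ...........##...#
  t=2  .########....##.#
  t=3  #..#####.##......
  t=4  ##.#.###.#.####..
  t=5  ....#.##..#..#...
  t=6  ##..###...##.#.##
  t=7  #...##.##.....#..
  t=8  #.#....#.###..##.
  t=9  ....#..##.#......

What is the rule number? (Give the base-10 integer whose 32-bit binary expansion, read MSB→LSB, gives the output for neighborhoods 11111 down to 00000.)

  [31] ##### => #  t=2,i=3
  [30] ####. => #  t=0,i=11
  [29] ###.# => #  t=0,i=12
  [28] ###.. => .  t=2,i=8
  [27] ##.## => .  t=0,i=8
  [26] ##.#. => .  t=0,i=13
  [25] ##..# => .  t=0,i=4
  [24] ##... => #  t=1,i=13
  [23] #.### => .  t=0,i=9
  [22] #.##. => #  t=3,i=9
  [21] #.#.# => .  t=2,i=16
  [20] #.#.. => .  t=0,i=14
  [19] #..## => .  t=0,i=5
  [18] #..#. => .  t=5,i=9
  [17] #...# => #  t=1,i=14
  [16] #.... => #  t=0,i=16
  [15] .#### => .  t=0,i=10
  [14] .###. => #  t=4,i=6
  [13] .##.# => .  t=0,i=7
  [12] .##.. => .  t=0,i=3
  [11] .#.## => #  t=2,i=0
  [10] .#.#. => .  t=8,i=1
  [9] .#..# => #  t=3,i=1
  [8] .#... => .  t=0,i=15
  [7] ..### => #  t=3,i=3
  [6] ..##. => .  t=0,i=2
  [5] ..#.# => #  t=5,i=4
  [4] ..#.. => #  t=1,i=16
  [3] ...## => .  t=0,i=1
  [2] ...#. => .  t=1,i=15
  [1] ....# => .  t=0,i=0
  [0] ..... => #  t=1,i=2
  bits 11100001010000110100101010110001 = 3779283633

3779283633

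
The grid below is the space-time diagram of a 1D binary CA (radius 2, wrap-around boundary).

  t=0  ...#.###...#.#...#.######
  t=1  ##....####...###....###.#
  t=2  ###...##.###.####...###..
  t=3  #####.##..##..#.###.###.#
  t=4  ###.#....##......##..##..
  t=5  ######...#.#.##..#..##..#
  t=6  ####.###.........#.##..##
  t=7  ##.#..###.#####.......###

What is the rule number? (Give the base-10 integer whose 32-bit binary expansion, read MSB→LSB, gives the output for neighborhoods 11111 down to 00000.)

3038437841

  nb #####: next=#  (t=0,i=21, bit31=1)
  nb ####.: next=.  (t=0,i=23, bit30=0)
  nb ###.#: next=#  (t=1,i=22, bit29=1)
  nb ###..: next=#  (t=0,i=7, bit28=1)
  nb ##.##: next=.  (t=1,i=23, bit27=0)
  nb ##.#.: next=#  (t=4,i=3, bit26=1)
  nb ##..#: next=.  (t=2,i=23, bit25=0)
  nb ##...: next=#  (t=0,i=0, bit24=1)
  nb #.###: next=.  (t=0,i=5, bit23=0)
  nb #.##.: next=.  (t=3,i=6, bit22=0)
  nb #.#.#: next=.  (t=5,i=11, bit21=0)
  nb #.#..: next=#  (t=0,i=13, bit20=1)
  nb #..##: next=#  (t=2,i=24, bit19=1)
  nb #..#.: next=.  (t=3,i=13, bit18=0)
  nb #...#: next=#  (t=0,i=1, bit17=1)
  nb #....: next=.  (t=1,i=3, bit16=0)
  nb .####: next=#  (t=0,i=20, bit15=1)
  nb .###.: next=#  (t=0,i=6, bit14=1)
  nb .##.#: next=#  (t=2,i=7, bit13=1)
  nb .##..: next=.  (t=3,i=7, bit12=0)
  nb .#.##: next=.  (t=0,i=4, bit11=0)
  nb .#.#.: next=.  (t=0,i=12, bit10=0)
  nb .#..#: next=.  (t=5,i=18, bit9=0)
  nb .#...: next=#  (t=0,i=14, bit8=1)
  nb ..###: next=#  (t=1,i=6, bit7=1)
  nb ..##.: next=#  (t=2,i=6, bit6=1)
  nb ..#.#: next=.  (t=0,i=3, bit5=0)
  nb ..#..: next=#  (t=5,i=17, bit4=1)
  nb ...##: next=.  (t=1,i=5, bit3=0)
  nb ...#.: next=.  (t=0,i=2, bit2=0)
  nb ....#: next=.  (t=1,i=4, bit1=0)
  nb .....: next=#  (t=4,i=13, bit0=1)
  bits 10110101000110101110000111010001 = 3038437841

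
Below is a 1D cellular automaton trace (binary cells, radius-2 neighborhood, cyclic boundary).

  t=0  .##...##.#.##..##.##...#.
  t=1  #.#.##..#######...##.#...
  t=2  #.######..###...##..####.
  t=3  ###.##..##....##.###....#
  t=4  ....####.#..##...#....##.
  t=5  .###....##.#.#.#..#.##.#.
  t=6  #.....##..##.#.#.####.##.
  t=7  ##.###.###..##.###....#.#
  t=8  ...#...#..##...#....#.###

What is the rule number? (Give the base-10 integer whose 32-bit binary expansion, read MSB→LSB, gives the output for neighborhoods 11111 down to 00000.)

2264799531

  nb #####: next=#  (t=1,i=10, bit31=1)
  nb ####.: next=.  (t=1,i=13, bit30=0)
  nb ###.#: next=.  (t=2,i=23, bit29=0)
  nb ###..: next=.  (t=1,i=14, bit28=0)
  nb ##.##: next=.  (t=0,i=17, bit27=0)
  nb ##.#.: next=#  (t=0,i=8, bit26=1)
  nb ##..#: next=#  (t=0,i=13, bit25=1)
  nb ##...: next=.  (t=0,i=3, bit24=0)
  nb #.###: next=#  (t=2,i=2, bit23=1)
  nb #.##.: next=#  (t=0,i=11, bit22=1)
  nb #.#.#: next=#  (t=0,i=9, bit21=1)
  nb #.#..: next=#  (t=1,i=21, bit20=1)
  nb #..##: next=#  (t=0,i=0, bit19=1)
  nb #..#.: next=#  (t=5,i=17, bit18=1)
  nb #...#: next=#  (t=0,i=4, bit17=1)
  nb #....: next=.  (t=3,i=11, bit16=0)
  nb .####: next=.  (t=1,i=9, bit15=0)
  nb .###.: next=.  (t=2,i=11, bit14=0)
  nb .##.#: next=.  (t=0,i=7, bit13=0)
  nb .##..: next=#  (t=0,i=2, bit12=1)
  nb .#.##: next=#  (t=0,i=10, bit11=1)
  nb .#.#.: next=.  (t=1,i=1, bit10=0)
  nb .#..#: next=.  (t=0,i=24, bit9=0)
  nb .#...: next=#  (t=1,i=22, bit8=1)
  nb ..###: next=.  (t=1,i=8, bit7=0)
  nb ..##.: next=.  (t=0,i=1, bit6=0)
  nb ..#.#: next=#  (t=1,i=0, bit5=1)
  nb ..#..: next=.  (t=0,i=23, bit4=0)
  nb ...##: next=#  (t=0,i=5, bit3=1)
  nb ...#.: next=.  (t=0,i=22, bit2=0)
  nb ....#: next=#  (t=3,i=12, bit1=1)
  nb .....: next=#  (t=4,i=1, bit0=1)
  bits 10000110111111100001100100101011 = 2264799531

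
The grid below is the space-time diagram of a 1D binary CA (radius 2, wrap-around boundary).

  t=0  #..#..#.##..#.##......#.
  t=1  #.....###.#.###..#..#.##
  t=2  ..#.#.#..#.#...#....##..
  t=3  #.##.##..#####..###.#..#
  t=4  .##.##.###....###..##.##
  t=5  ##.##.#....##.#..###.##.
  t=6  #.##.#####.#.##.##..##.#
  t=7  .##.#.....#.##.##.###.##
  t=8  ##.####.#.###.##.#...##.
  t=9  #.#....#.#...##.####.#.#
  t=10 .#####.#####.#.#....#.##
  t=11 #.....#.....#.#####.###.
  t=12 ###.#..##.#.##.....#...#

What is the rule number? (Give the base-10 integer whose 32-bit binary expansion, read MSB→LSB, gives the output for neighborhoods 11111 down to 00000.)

  ##### -> .   bit 31 = 0  t=3,i=11
  ####. -> .   bit 30 = 0  t=3,i=12
  ###.# -> .   bit 29 = 0  t=1,i=8
  ###.. -> .   bit 28 = 0  t=1,i=0
  ##.## -> #   bit 27 = 1  t=3,i=1
  ##.#. -> #   bit 26 = 1  t=1,i=9
  ##..# -> #   bit 25 = 1  t=0,i=10
  ##... -> .   bit 24 = 0  t=0,i=16
  #.### -> .   bit 23 = 0  t=1,i=12
  #.##. -> #   bit 22 = 1  t=0,i=8
  #.#.# -> .   bit 21 = 0  t=1,i=10
  #.#.. -> #   bit 20 = 1  t=0,i=0
  #..## -> #   bit 19 = 1  t=3,i=8
  #..#. -> .   bit 18 = 0  t=0,i=2
  #...# -> #   bit 17 = 1  t=2,i=13
  #.... -> #   bit 16 = 1  t=0,i=17
  .#### -> .   bit 15 = 0  t=3,i=10
  .###. -> .   bit 14 = 0  t=1,i=7
  .##.# -> .   bit 13 = 0  t=3,i=0
  .##.. -> .   bit 12 = 0  t=0,i=9
  .#.## -> #   bit 11 = 1  t=0,i=7
  .#.#. -> #   bit 10 = 1  t=0,i=23
  .#..# -> .   bit 9 = 0  t=0,i=1
  .#... -> #   bit 8 = 1  t=2,i=12
  ..### -> #   bit 7 = 1  t=1,i=6
  ..##. -> #   bit 6 = 1  t=2,i=20
  ..#.# -> #   bit 5 = 1  t=0,i=6
  ..#.. -> .   bit 4 = 0  t=0,i=3
  ...## -> .   bit 3 = 0  t=1,i=5
  ...#. -> .   bit 2 = 0  t=0,i=21
  ....# -> #   bit 1 = 1  t=0,i=20
  ..... -> .   bit 0 = 0  t=0,i=18
  bits 00001110010110110000110111100010 = 240848354

240848354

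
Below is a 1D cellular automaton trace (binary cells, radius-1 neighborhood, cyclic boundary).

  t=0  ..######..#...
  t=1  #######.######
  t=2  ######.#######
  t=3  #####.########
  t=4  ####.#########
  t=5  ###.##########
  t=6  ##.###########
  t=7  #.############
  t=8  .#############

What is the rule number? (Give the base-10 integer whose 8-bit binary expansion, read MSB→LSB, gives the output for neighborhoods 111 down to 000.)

191

  ### -> #   bit 7 = 1  t=0,i=3
  ##. -> .   bit 6 = 0  t=0,i=7
  #.# -> #   bit 5 = 1  t=1,i=7
  #.. -> #   bit 4 = 1  t=0,i=8
  .## -> #   bit 3 = 1  t=0,i=2
  .#. -> #   bit 2 = 1  t=0,i=10
  ..# -> #   bit 1 = 1  t=0,i=1
  ... -> #   bit 0 = 1  t=0,i=0
  bits 10111111 = 191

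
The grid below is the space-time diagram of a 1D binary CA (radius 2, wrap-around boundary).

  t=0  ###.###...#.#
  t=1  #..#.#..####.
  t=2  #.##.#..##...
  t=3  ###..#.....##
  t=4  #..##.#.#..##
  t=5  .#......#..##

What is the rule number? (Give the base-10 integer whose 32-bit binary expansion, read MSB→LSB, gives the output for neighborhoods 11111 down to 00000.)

  #####|#  b31=1 t=3,i=0
  ####.|.  b30=0 t=0,i=1
  ###.#|.  b29=0 t=0,i=2
  ###..|.  b28=0 t=0,i=6
  ##.##|#  b27=1 t=0,i=3
  ##.#.|.  b26=0 t=1,i=12
  ##..#|#  b25=1 t=3,i=3
  ##...|.  b24=0 t=0,i=7
  #.###|.  b23=0 t=0,i=4
  #.##.|#  b22=1 t=2,i=2
  #.#.#|.  b21=0 t=4,i=6
  #.#..|#  b20=1 t=1,i=0
  #..##|.  b19=0 t=1,i=7
  #..#.|#  b18=1 t=1,i=2
  #...#|#  b17=1 t=0,i=8
  #....|.  b16=0 t=3,i=7
  .####|#  b15=1 t=0,i=0
  .###.|#  b14=1 t=0,i=5
  .##.#|.  b13=0 t=2,i=3
  .##..|.  b12=0 t=2,i=9
  .#.##|#  b11=1 t=0,i=11
  .#.#.|.  b10=0 t=1,i=4
  .#..#|.  b9=0 t=1,i=1
  .#...|#  b8=1 t=3,i=6
  ..###|#  b7=1 t=1,i=8
  ..##.|.  b6=0 t=2,i=8
  ..#.#|#  b5=1 t=0,i=10
  ..#..|.  b4=0 t=3,i=5
  ...##|.  b3=0 t=3,i=10
  ...#.|#  b2=1 t=0,i=9
  ....#|.  b1=0 t=3,i=9
  .....|#  b0=1 t=3,i=8
  bits 10001010010101101100100110100101 = 2320943525

2320943525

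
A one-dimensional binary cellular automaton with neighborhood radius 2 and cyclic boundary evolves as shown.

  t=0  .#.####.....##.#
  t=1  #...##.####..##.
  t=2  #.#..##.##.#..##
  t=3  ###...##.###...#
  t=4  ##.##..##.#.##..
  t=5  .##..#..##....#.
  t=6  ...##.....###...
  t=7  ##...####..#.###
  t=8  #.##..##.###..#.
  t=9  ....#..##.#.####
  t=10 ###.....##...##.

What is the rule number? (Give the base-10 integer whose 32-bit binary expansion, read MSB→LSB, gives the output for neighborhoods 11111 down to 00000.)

1863836707

  nb #####: next=.  (t=7,i=15, bit31=0)
  nb ####.: next=#  (t=0,i=5, bit30=1)
  nb ###.#: next=#  (t=2,i=0, bit29=1)
  nb ###..: next=.  (t=0,i=6, bit28=0)
  nb ##.##: next=#  (t=1,i=6, bit27=1)
  nb ##.#.: next=#  (t=0,i=14, bit26=1)
  nb ##..#: next=#  (t=1,i=11, bit25=1)
  nb ##...: next=#  (t=0,i=7, bit24=1)
  nb #.###: next=.  (t=0,i=3, bit23=0)
  nb #.##.: next=.  (t=2,i=8, bit22=0)
  nb #.#.#: next=.  (t=0,i=1, bit21=0)
  nb #.#..: next=#  (t=1,i=0, bit20=1)
  nb #..##: next=.  (t=1,i=12, bit19=0)
  nb #..#.: next=#  (t=5,i=4, bit18=1)
  nb #...#: next=#  (t=1,i=2, bit17=1)
  nb #....: next=#  (t=0,i=8, bit16=1)
  nb .####: next=#  (t=0,i=4, bit15=1)
  nb .###.: next=#  (t=2,i=15, bit14=1)
  nb .##.#: next=#  (t=0,i=13, bit13=1)
  nb .##..: next=.  (t=4,i=4, bit12=0)
  nb .#.##: next=.  (t=0,i=2, bit11=0)
  nb .#.#.: next=#  (t=0,i=0, bit10=1)
  nb .#..#: next=.  (t=2,i=3, bit9=0)
  nb .#...: next=.  (t=1,i=1, bit8=0)
  nb ..###: next=.  (t=2,i=14, bit7=0)
  nb ..##.: next=.  (t=0,i=12, bit6=0)
  nb ..#.#: next=#  (t=7,i=11, bit5=1)
  nb ..#..: next=.  (t=5,i=5, bit4=0)
  nb ...##: next=.  (t=0,i=11, bit3=0)
  nb ...#.: next=.  (t=5,i=13, bit2=0)
  nb ....#: next=#  (t=0,i=10, bit1=1)
  nb .....: next=#  (t=0,i=9, bit0=1)
  bits 01101111000101111110010000100011 = 1863836707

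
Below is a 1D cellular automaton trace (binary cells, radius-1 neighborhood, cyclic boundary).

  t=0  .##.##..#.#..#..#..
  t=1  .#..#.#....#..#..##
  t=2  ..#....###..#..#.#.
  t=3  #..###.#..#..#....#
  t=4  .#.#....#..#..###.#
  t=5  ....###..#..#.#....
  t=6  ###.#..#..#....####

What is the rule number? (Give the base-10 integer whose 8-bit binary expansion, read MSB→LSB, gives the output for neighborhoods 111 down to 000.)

25

  ### -> .   bit 7 = 0  t=2,i=8
  ##. -> .   bit 6 = 0  t=0,i=2
  #.# -> .   bit 5 = 0  t=0,i=3
  #.. -> #   bit 4 = 1  t=0,i=6
  .## -> #   bit 3 = 1  t=0,i=1
  .#. -> .   bit 2 = 0  t=0,i=8
  ..# -> .   bit 1 = 0  t=0,i=0
  ... -> #   bit 0 = 1  t=0,i=18
  bits 00011001 = 25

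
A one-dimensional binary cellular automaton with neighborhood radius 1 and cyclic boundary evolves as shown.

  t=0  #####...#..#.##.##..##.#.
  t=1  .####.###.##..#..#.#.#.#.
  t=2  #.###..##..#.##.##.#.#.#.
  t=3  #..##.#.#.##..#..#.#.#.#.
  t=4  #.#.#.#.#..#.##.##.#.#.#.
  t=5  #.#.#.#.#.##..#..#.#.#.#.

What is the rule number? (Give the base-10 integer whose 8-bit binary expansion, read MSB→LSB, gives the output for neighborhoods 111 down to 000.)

199

  ###|#  b7=1 t=0,i=1
  ##.|#  b6=1 t=0,i=4
  #.#|.  b5=0 t=0,i=12
  #..|.  b4=0 t=0,i=5
  .##|.  b3=0 t=0,i=0
  .#.|#  b2=1 t=0,i=8
  ..#|#  b1=1 t=0,i=7
  ...|#  b0=1 t=0,i=6
  bits 11000111 = 199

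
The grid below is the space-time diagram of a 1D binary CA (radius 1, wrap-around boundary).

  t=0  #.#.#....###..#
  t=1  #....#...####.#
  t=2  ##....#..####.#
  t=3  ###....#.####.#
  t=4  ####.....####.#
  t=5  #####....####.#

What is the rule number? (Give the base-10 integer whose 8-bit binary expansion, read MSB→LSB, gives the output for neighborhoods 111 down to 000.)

  ###|#  b7=1 t=0,i=10
  ##.|#  b6=1 t=0,i=0
  #.#|.  b5=0 t=0,i=1
  #..|#  b4=1 t=0,i=5
  .##|#  b3=1 t=0,i=9
  .#.|.  b2=0 t=0,i=2
  ..#|.  b1=0 t=0,i=8
  ...|.  b0=0 t=0,i=6
  bits 11011000 = 216

216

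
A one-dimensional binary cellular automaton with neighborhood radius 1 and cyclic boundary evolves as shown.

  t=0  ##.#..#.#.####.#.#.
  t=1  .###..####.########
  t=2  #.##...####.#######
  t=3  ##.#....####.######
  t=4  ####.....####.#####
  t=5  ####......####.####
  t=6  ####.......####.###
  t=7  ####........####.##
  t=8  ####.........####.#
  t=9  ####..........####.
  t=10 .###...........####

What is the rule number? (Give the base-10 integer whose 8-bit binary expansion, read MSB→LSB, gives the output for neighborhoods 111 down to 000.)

228

  nb ###: next=#  (t=0,i=11, bit7=1)
  nb ##.: next=#  (t=0,i=1, bit6=1)
  nb #.#: next=#  (t=0,i=2, bit5=1)
  nb #..: next=.  (t=0,i=4, bit4=0)
  nb .##: next=.  (t=0,i=0, bit3=0)
  nb .#.: next=#  (t=0,i=3, bit2=1)
  nb ..#: next=.  (t=0,i=5, bit1=0)
  nb ...: next=.  (t=2,i=5, bit0=0)
  bits 11100100 = 228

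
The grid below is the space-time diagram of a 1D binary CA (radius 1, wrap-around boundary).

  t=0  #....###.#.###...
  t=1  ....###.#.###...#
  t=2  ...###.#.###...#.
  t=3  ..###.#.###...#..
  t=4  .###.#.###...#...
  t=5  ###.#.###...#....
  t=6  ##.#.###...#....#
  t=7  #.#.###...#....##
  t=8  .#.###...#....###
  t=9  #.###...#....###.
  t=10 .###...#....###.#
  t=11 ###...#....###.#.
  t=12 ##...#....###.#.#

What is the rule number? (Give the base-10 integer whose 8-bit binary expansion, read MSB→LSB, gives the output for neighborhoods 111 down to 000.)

170

  nb ###: next=#  (t=0,i=6, bit7=1)
  nb ##.: next=.  (t=0,i=7, bit6=0)
  nb #.#: next=#  (t=0,i=8, bit5=1)
  nb #..: next=.  (t=0,i=1, bit4=0)
  nb .##: next=#  (t=0,i=5, bit3=1)
  nb .#.: next=.  (t=0,i=0, bit2=0)
  nb ..#: next=#  (t=0,i=4, bit1=1)
  nb ...: next=.  (t=0,i=2, bit0=0)
  bits 10101010 = 170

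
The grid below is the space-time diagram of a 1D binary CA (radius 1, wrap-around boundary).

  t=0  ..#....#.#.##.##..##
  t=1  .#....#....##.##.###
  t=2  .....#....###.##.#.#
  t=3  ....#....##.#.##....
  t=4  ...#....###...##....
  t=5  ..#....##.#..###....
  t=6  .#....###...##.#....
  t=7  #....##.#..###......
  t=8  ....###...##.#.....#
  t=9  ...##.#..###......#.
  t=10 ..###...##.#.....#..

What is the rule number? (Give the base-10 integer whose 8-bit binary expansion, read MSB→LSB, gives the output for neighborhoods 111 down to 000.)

74

  ### -> .   bit 7 = 0  t=1,i=18
  ##. -> #   bit 6 = 1  t=0,i=12
  #.# -> .   bit 5 = 0  t=0,i=8
  #.. -> .   bit 4 = 0  t=0,i=0
  .## -> #   bit 3 = 1  t=0,i=11
  .#. -> .   bit 2 = 0  t=0,i=2
  ..# -> #   bit 1 = 1  t=0,i=1
  ... -> .   bit 0 = 0  t=0,i=4
  bits 01001010 = 74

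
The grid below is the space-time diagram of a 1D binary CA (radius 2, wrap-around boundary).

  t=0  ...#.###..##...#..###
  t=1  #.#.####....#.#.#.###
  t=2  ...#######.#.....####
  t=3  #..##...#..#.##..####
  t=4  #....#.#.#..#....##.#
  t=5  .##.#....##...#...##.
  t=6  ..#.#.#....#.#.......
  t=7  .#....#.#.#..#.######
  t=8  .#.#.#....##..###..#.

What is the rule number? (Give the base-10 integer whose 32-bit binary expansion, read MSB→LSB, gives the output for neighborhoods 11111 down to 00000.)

  [31] ##### => .  t=2,i=5
  [30] ####. => #  t=1,i=6
  [29] ###.# => .  t=1,i=0
  [28] ###.. => #  t=0,i=7
  [27] ##.## => #  t=4,i=19
  [26] ##.#. => .  t=1,i=1
  [25] ##..# => .  t=0,i=8
  [24] ##... => #  t=0,i=0
  [23] #.### => #  t=0,i=5
  [22] #.##. => .  t=3,i=13
  [21] #.#.# => .  t=1,i=2
  [20] #.#.. => #  t=2,i=11
  [19] #..## => .  t=0,i=9
  [18] #..#. => .  t=3,i=10
  [17] #...# => .  t=0,i=1
  [16] #.... => #  t=1,i=9
  [15] .#### => #  t=1,i=5
  [14] .###. => #  t=0,i=6
  [13] .##.# => #  t=4,i=18
  [12] .##.. => .  t=0,i=11
  [11] .#.## => #  t=0,i=4
  [10] .#.#. => .  t=1,i=13
  [9] .#..# => #  t=0,i=16
  [8] .#... => .  t=2,i=12
  [7] ..### => #  t=0,i=18
  [6] ..##. => .  t=0,i=10
  [5] ..#.# => .  t=0,i=3
  [4] ..#.. => .  t=0,i=15
  [3] ...## => .  t=2,i=2
  [2] ...#. => #  t=0,i=2
  [1] ....# => .  t=1,i=10
  [0] ..... => #  t=2,i=14
  bits 01011001100100011110101010000101 = 1502734981

1502734981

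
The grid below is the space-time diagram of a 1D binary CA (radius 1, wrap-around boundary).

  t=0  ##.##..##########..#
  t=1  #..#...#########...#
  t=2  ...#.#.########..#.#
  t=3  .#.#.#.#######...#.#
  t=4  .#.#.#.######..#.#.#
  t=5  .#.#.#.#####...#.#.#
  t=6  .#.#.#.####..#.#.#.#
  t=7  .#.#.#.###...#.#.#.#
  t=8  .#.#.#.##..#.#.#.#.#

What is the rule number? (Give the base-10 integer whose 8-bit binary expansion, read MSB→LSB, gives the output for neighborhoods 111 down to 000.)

141

  [7] ### => #  t=0,i=0
  [6] ##. => .  t=0,i=1
  [5] #.# => .  t=0,i=2
  [4] #.. => .  t=0,i=5
  [3] .## => #  t=0,i=3
  [2] .#. => #  t=1,i=3
  [1] ..# => .  t=0,i=6
  [0] ... => #  t=1,i=5
  bits 10001101 = 141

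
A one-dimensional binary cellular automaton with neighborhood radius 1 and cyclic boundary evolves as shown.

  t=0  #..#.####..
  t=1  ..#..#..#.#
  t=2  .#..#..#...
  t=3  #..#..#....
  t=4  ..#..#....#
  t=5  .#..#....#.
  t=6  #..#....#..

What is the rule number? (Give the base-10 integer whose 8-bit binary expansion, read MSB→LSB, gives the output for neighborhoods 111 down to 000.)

74

  ###|.  b7=0 t=0,i=6
  ##.|#  b6=1 t=0,i=8
  #.#|.  b5=0 t=0,i=4
  #..|.  b4=0 t=0,i=1
  .##|#  b3=1 t=0,i=5
  .#.|.  b2=0 t=0,i=0
  ..#|#  b1=1 t=0,i=2
  ...|.  b0=0 t=2,i=9
  bits 01001010 = 74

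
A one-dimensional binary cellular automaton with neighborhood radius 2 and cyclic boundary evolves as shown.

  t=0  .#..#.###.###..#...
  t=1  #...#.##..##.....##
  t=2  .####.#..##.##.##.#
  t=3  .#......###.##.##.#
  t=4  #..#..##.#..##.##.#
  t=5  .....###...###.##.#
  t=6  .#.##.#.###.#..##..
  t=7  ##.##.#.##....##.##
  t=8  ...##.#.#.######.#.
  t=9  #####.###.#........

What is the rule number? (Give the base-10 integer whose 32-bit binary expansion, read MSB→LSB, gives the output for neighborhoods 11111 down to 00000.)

  nb #####: next=.  (t=8,i=12, bit31=0)
  nb ####.: next=.  (t=2,i=3, bit30=0)
  nb ###.#: next=.  (t=0,i=8, bit29=0)
  nb ###..: next=.  (t=0,i=12, bit28=0)
  nb ##.##: next=.  (t=0,i=9, bit27=0)
  nb ##.#.: next=.  (t=2,i=5, bit26=0)
  nb ##..#: next=.  (t=0,i=13, bit25=0)
  nb ##...: next=#  (t=1,i=1, bit24=1)
  nb #.###: next=#  (t=0,i=6, bit23=1)
  nb #.##.: next=#  (t=1,i=6, bit22=1)
  nb #.#.#: next=#  (t=2,i=18, bit21=1)
  nb #.#..: next=.  (t=2,i=6, bit20=0)
  nb #..##: next=#  (t=1,i=9, bit19=1)
  nb #..#.: next=.  (t=0,i=3, bit18=0)
  nb #...#: next=#  (t=1,i=2, bit17=1)
  nb #....: next=#  (t=0,i=17, bit16=1)
  nb .####: next=.  (t=2,i=2, bit15=0)
  nb .###.: next=#  (t=0,i=7, bit14=1)
  nb .##.#: next=#  (t=2,i=10, bit13=1)
  nb .##..: next=.  (t=1,i=7, bit12=0)
  nb .#.##: next=.  (t=0,i=5, bit11=0)
  nb .#.#.: next=#  (t=3,i=0, bit10=1)
  nb .#..#: next=.  (t=0,i=2, bit9=0)
  nb .#...: next=.  (t=0,i=16, bit8=0)
  nb ..###: next=.  (t=1,i=17, bit7=0)
  nb ..##.: next=#  (t=1,i=10, bit6=1)
  nb ..#.#: next=#  (t=0,i=4, bit5=1)
  nb ..#..: next=.  (t=0,i=1, bit4=0)
  nb ...##: next=#  (t=1,i=16, bit3=1)
  nb ...#.: next=#  (t=0,i=0, bit2=1)
  nb ....#: next=#  (t=0,i=18, bit1=1)
  nb .....: next=.  (t=1,i=14, bit0=0)
  bits 00000001111010110110010001101110 = 32203886

32203886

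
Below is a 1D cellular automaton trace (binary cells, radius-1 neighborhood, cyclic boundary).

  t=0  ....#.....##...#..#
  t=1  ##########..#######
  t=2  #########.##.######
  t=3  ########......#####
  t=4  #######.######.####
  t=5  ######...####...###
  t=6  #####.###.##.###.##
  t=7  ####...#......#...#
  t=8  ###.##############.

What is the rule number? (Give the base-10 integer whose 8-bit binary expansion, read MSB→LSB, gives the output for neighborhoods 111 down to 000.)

151

  ### -> #   bit 7 = 1  t=1,i=0
  ##. -> .   bit 6 = 0  t=0,i=11
  #.# -> .   bit 5 = 0  t=2,i=9
  #.. -> #   bit 4 = 1  t=0,i=0
  .## -> .   bit 3 = 0  t=0,i=10
  .#. -> #   bit 2 = 1  t=0,i=4
  ..# -> #   bit 1 = 1  t=0,i=3
  ... -> #   bit 0 = 1  t=0,i=1
  bits 10010111 = 151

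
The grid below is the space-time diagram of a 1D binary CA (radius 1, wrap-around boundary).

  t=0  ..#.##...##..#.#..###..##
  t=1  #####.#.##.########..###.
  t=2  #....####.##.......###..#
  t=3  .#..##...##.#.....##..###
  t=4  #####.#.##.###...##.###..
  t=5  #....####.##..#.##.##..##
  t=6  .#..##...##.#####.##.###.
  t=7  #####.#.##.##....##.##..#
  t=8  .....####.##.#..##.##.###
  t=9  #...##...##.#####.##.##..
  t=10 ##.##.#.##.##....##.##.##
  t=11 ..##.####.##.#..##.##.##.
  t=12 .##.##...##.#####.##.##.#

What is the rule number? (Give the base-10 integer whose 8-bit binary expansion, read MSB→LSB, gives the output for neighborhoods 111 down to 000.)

62

  [7] ### => .  t=0,i=19
  [6] ##. => .  t=0,i=5
  [5] #.# => #  t=0,i=3
  [4] #.. => #  t=0,i=0
  [3] .## => #  t=0,i=4
  [2] .#. => #  t=0,i=2
  [1] ..# => #  t=0,i=1
  [0] ... => .  t=0,i=7
  bits 00111110 = 62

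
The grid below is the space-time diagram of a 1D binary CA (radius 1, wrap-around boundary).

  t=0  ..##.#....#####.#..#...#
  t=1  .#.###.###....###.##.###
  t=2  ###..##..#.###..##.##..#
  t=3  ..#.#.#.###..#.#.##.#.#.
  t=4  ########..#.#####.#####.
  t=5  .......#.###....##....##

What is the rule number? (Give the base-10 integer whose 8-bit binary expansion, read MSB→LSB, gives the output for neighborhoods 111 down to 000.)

103

  [7] ### => .  t=0,i=11
  [6] ##. => #  t=0,i=3
  [5] #.# => #  t=0,i=4
  [4] #.. => .  t=0,i=0
  [3] .## => .  t=0,i=2
  [2] .#. => #  t=0,i=5
  [1] ..# => #  t=0,i=1
  [0] ... => #  t=0,i=7
  bits 01100111 = 103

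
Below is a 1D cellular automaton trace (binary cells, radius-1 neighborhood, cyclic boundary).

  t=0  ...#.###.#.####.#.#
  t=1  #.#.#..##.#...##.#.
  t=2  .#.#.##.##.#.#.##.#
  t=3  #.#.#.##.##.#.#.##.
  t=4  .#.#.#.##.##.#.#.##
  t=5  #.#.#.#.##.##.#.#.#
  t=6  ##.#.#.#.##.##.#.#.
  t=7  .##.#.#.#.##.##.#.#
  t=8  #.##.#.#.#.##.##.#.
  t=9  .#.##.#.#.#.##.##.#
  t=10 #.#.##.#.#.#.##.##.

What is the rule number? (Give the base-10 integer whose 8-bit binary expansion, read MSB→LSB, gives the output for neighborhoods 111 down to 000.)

  nb ###: next=.  (t=0,i=6, bit7=0)
  nb ##.: next=#  (t=0,i=7, bit6=1)
  nb #.#: next=#  (t=0,i=4, bit5=1)
  nb #..: next=#  (t=0,i=0, bit4=1)
  nb .##: next=.  (t=0,i=5, bit3=0)
  nb .#.: next=.  (t=0,i=3, bit2=0)
  nb ..#: next=#  (t=0,i=2, bit1=1)
  nb ...: next=.  (t=0,i=1, bit0=0)
  bits 01110010 = 114

114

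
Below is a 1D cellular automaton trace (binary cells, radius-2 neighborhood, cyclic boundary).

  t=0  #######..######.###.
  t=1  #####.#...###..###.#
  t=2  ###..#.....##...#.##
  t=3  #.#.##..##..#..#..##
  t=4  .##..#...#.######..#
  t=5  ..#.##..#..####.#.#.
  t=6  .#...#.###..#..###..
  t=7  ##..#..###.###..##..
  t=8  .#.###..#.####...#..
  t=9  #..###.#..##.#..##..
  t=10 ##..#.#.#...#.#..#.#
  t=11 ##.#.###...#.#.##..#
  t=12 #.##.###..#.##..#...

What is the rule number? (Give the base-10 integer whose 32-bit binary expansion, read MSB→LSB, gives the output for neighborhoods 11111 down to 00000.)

2628048407

  nb #####: next=#  (t=0,i=2, bit31=1)
  nb ####.: next=.  (t=0,i=5, bit30=0)
  nb ###.#: next=.  (t=0,i=14, bit29=0)
  nb ###..: next=#  (t=0,i=6, bit28=1)
  nb ##.##: next=#  (t=0,i=15, bit27=1)
  nb ##.#.: next=#  (t=1,i=5, bit26=1)
  nb ##..#: next=.  (t=0,i=7, bit25=0)
  nb ##...: next=.  (t=2,i=13, bit24=0)
  nb #.###: next=#  (t=0,i=0, bit23=1)
  nb #.##.: next=.  (t=3,i=4, bit22=0)
  nb #.#.#: next=#  (t=3,i=2, bit21=1)
  nb #.#..: next=.  (t=1,i=6, bit20=0)
  nb #..##: next=.  (t=0,i=8, bit19=0)
  nb #..#.: next=#  (t=2,i=4, bit18=1)
  nb #...#: next=.  (t=1,i=8, bit17=0)
  nb #....: next=.  (t=2,i=7, bit16=0)
  nb .####: next=#  (t=0,i=1, bit15=1)
  nb .###.: next=#  (t=0,i=17, bit14=1)
  nb .##.#: next=.  (t=9,i=11, bit13=0)
  nb .##..: next=#  (t=2,i=12, bit12=1)
  nb .#.##: next=.  (t=2,i=17, bit11=0)
  nb .#.#.: next=#  (t=5,i=17, bit10=1)
  nb .#..#: next=#  (t=3,i=13, bit9=1)
  nb .#...: next=.  (t=1,i=7, bit8=0)
  nb ..###: next=.  (t=0,i=9, bit7=0)
  nb ..##.: next=.  (t=2,i=11, bit6=0)
  nb ..#.#: next=.  (t=2,i=16, bit5=0)
  nb ..#..: next=#  (t=2,i=5, bit4=1)
  nb ...##: next=.  (t=1,i=9, bit3=0)
  nb ...#.: next=#  (t=2,i=15, bit2=1)
  nb ....#: next=#  (t=2,i=9, bit1=1)
  nb .....: next=#  (t=2,i=8, bit0=1)
  bits 10011100101001001101011000010111 = 2628048407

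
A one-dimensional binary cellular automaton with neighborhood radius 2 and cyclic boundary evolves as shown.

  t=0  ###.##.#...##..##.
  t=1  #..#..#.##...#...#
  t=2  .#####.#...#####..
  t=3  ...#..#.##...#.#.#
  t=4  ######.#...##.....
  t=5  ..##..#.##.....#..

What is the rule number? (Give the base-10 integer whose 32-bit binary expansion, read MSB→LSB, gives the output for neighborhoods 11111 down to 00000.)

2659584789

  [31] ##### => #  t=2,i=3
  [30] ####. => .  t=2,i=4
  [29] ###.# => .  t=0,i=2
  [28] ###.. => #  t=2,i=15
  [27] ##.## => #  t=0,i=3
  [26] ##.#. => #  t=0,i=6
  [25] ##..# => #  t=0,i=13
  [24] ##... => .  t=1,i=10
  [23] #.### => #  t=0,i=0
  [22] #.##. => .  t=0,i=4
  [21] #.#.# => .  t=3,i=15
  [20] #.#.. => .  t=0,i=7
  [19] #..## => .  t=0,i=14
  [18] #..#. => #  t=1,i=2
  [17] #...# => #  t=0,i=9
  [16] #.... => .  t=4,i=14
  [15] .#### => .  t=2,i=2
  [14] .###. => .  t=0,i=1
  [13] .##.# => .  t=0,i=5
  [12] .##.. => .  t=0,i=12
  [11] .#.## => #  t=1,i=7
  [10] .#.#. => .  t=3,i=14
  [9] .#..# => #  t=1,i=4
  [8] .#... => #  t=0,i=8
  [7] ..### => .  t=2,i=1
  [6] ..##. => .  t=0,i=11
  [5] ..#.# => .  t=1,i=6
  [4] ..#.. => #  t=1,i=3
  [3] ...## => .  t=0,i=10
  [2] ...#. => #  t=1,i=12
  [1] ....# => .  t=4,i=16
  [0] ..... => #  t=4,i=15
  bits 10011110100001100000101100010101 = 2659584789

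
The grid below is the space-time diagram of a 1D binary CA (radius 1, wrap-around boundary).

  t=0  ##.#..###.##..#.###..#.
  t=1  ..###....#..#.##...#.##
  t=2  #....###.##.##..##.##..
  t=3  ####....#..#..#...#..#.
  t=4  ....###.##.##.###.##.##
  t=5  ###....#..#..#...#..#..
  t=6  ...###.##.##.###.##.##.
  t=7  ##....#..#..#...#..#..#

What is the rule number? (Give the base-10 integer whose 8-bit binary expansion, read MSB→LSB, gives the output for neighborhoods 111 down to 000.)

53

  ### -> .   bit 7 = 0  t=0,i=7
  ##. -> .   bit 6 = 0  t=0,i=1
  #.# -> #   bit 5 = 1  t=0,i=2
  #.. -> #   bit 4 = 1  t=0,i=4
  .## -> .   bit 3 = 0  t=0,i=0
  .#. -> #   bit 2 = 1  t=0,i=3
  ..# -> .   bit 1 = 0  t=0,i=5
  ... -> #   bit 0 = 1  t=1,i=6
  bits 00110101 = 53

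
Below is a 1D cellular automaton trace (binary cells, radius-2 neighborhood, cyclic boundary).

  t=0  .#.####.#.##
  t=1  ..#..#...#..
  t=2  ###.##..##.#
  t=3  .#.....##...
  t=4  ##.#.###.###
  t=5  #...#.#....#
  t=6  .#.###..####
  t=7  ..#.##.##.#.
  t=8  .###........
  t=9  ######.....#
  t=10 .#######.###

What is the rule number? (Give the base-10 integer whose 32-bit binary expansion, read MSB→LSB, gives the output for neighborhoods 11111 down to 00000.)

  #####|#  b31=1 t=4,i=11
  ####.|#  b30=1 t=0,i=5
  ###.#|.  b29=0 t=0,i=6
  ###..|#  b28=1 t=6,i=5
  ##.##|.  b27=0 t=2,i=3
  ##.#.|.  b26=0 t=0,i=0
  ##..#|.  b25=0 t=2,i=6
  ##...|#  b24=1 t=3,i=9
  #.###|.  b23=0 t=0,i=3
  #.##.|.  b22=0 t=0,i=10
  #.#.#|.  b21=0 t=0,i=1
  #.#..|.  b20=0 t=5,i=6
  #..##|#  b19=1 t=2,i=7
  #..#.|#  b18=1 t=1,i=4
  #...#|.  b17=0 t=1,i=7
  #....|#  b16=1 t=1,i=11
  .####|.  b15=0 t=0,i=4
  .###.|#  b14=1 t=4,i=6
  .##.#|.  b13=0 t=0,i=11
  .##..|.  b12=0 t=2,i=5
  .#.##|#  b11=1 t=0,i=2
  .#.#.|#  b10=1 t=5,i=5
  .#..#|.  b9=0 t=1,i=3
  .#...|.  b8=0 t=1,i=6
  ..###|#  b7=1 t=6,i=8
  ..##.|#  b6=1 t=2,i=8
  ..#.#|#  b5=1 t=5,i=4
  ..#..|#  b4=1 t=1,i=2
  ...##|#  b3=1 t=3,i=6
  ...#.|#  b2=1 t=1,i=1
  ....#|#  b1=1 t=1,i=0
  .....|.  b0=0 t=3,i=4
  bits 11010001000011010100110011111110 = 3507309822

3507309822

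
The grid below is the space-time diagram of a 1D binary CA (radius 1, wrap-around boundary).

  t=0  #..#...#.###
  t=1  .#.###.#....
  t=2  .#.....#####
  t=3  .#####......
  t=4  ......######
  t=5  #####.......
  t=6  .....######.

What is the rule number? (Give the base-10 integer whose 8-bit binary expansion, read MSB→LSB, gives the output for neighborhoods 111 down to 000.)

  ###|.  b7=0 t=0,i=10
  ##.|.  b6=0 t=0,i=0
  #.#|.  b5=0 t=0,i=8
  #..|#  b4=1 t=0,i=1
  .##|.  b3=0 t=0,i=9
  .#.|#  b2=1 t=0,i=3
  ..#|.  b1=0 t=0,i=2
  ...|#  b0=1 t=0,i=5
  bits 00010101 = 21

21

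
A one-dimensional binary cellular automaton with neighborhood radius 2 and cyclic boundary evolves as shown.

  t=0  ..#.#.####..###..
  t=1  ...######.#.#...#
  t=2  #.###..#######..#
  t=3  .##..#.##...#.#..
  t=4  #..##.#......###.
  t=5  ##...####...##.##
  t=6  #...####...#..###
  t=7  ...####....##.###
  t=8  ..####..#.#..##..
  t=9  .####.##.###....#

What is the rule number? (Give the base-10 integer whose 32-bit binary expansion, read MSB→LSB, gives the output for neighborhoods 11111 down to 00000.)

  [31] ##### => .  t=1,i=5
  [30] ####. => #  t=0,i=8
  [29] ###.# => #  t=1,i=8
  [28] ###.. => .  t=0,i=9
  [27] ##.## => #  t=2,i=1
  [26] ##.#. => #  t=1,i=9
  [25] ##..# => #  t=0,i=10
  [24] ##... => .  t=0,i=15
  [23] #.### => #  t=0,i=6
  [22] #.##. => .  t=3,i=7
  [21] #.#.# => #  t=0,i=4
  [20] #.#.. => #  t=1,i=12
  [19] #..## => .  t=0,i=11
  [18] #..#. => #  t=3,i=4
  [17] #...# => .  t=1,i=1
  [16] #.... => #  t=0,i=16
  [15] .#### => #  t=0,i=7
  [14] .###. => .  t=0,i=13
  [13] .##.# => .  t=2,i=0
  [12] .##.. => .  t=3,i=2
  [11] .#.## => #  t=0,i=5
  [10] .#.#. => #  t=0,i=3
  [9] .#..# => #  t=4,i=1
  [8] .#... => #  t=1,i=0
  [7] ..### => #  t=0,i=12
  [6] ..##. => .  t=2,i=16
  [5] ..#.# => .  t=0,i=2
  [4] ..#.. => #  t=1,i=16
  [3] ...## => #  t=1,i=2
  [2] ...#. => .  t=0,i=1
  [1] ....# => .  t=0,i=0
  [0] ..... => .  t=4,i=9
  bits 01101110101101011000111110011000 = 1857392536

1857392536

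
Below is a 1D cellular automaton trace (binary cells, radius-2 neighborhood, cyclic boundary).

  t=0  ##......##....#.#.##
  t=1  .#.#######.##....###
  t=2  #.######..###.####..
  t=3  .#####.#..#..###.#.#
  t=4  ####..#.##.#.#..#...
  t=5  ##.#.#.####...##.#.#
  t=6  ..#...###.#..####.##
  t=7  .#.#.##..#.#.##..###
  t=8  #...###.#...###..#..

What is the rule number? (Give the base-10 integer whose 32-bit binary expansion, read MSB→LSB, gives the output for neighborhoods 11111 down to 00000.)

2630204363

  nb #####: next=#  (t=1,i=5, bit31=1)
  nb ####.: next=.  (t=0,i=0, bit30=0)
  nb ###.#: next=.  (t=1,i=9, bit29=0)
  nb ###..: next=#  (t=0,i=1, bit28=1)
  nb ##.##: next=#  (t=1,i=10, bit27=1)
  nb ##.#.: next=#  (t=1,i=0, bit26=1)
  nb ##..#: next=.  (t=2,i=8, bit25=0)
  nb ##...: next=.  (t=0,i=2, bit24=0)
  nb #.###: next=#  (t=0,i=18, bit23=1)
  nb #.##.: next=#  (t=1,i=11, bit22=1)
  nb #.#.#: next=.  (t=0,i=16, bit21=0)
  nb #.#..: next=.  (t=3,i=7, bit20=0)
  nb #..##: next=.  (t=2,i=9, bit19=0)
  nb #..#.: next=#  (t=2,i=19, bit18=1)
  nb #...#: next=.  (t=4,i=18, bit17=0)
  nb #....: next=#  (t=0,i=3, bit16=1)
  nb .####: next=#  (t=0,i=19, bit15=1)
  nb .###.: next=.  (t=1,i=18, bit14=0)
  nb .##.#: next=#  (t=4,i=9, bit13=1)
  nb .##..: next=#  (t=0,i=9, bit12=1)
  nb .#.##: next=#  (t=0,i=17, bit11=1)
  nb .#.#.: next=.  (t=0,i=15, bit10=0)
  nb .#..#: next=#  (t=3,i=8, bit9=1)
  nb .#...: next=#  (t=4,i=17, bit8=1)
  nb ..###: next=#  (t=1,i=17, bit7=1)
  nb ..##.: next=#  (t=0,i=8, bit6=1)
  nb ..#.#: next=.  (t=0,i=14, bit5=0)
  nb ..#..: next=.  (t=3,i=10, bit4=0)
  nb ...##: next=#  (t=0,i=7, bit3=1)
  nb ...#.: next=.  (t=0,i=13, bit2=0)
  nb ....#: next=#  (t=0,i=6, bit1=1)
  nb .....: next=#  (t=0,i=4, bit0=1)
  bits 10011100110001011011101111001011 = 2630204363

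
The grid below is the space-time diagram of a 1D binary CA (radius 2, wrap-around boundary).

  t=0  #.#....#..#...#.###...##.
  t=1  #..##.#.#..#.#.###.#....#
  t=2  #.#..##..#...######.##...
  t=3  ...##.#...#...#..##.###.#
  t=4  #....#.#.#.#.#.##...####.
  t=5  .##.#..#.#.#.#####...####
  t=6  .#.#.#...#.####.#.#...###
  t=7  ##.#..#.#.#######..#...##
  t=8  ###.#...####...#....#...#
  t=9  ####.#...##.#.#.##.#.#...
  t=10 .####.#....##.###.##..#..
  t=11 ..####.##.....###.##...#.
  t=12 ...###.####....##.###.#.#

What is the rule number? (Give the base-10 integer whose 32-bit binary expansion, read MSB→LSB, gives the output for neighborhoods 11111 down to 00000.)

  nb #####: next=.  (t=2,i=15, bit31=0)
  nb ####.: next=#  (t=2,i=17, bit30=1)
  nb ###.#: next=#  (t=1,i=17, bit29=1)
  nb ###..: next=.  (t=0,i=18, bit28=0)
  nb ##.##: next=.  (t=2,i=19, bit27=0)
  nb ##.#.: next=#  (t=0,i=24, bit26=1)
  nb ##..#: next=.  (t=1,i=1, bit25=0)
  nb ##...: next=#  (t=0,i=19, bit24=1)
  nb #.###: next=#  (t=0,i=16, bit23=1)
  nb #.##.: next=#  (t=2,i=20, bit22=1)
  nb #.#.#: next=#  (t=0,i=0, bit21=1)
  nb #.#..: next=.  (t=0,i=2, bit20=0)
  nb #..##: next=#  (t=1,i=2, bit19=1)
  nb #..#.: next=.  (t=0,i=9, bit18=0)
  nb #...#: next=.  (t=0,i=12, bit17=0)
  nb #....: next=#  (t=0,i=4, bit16=1)
  nb .####: next=#  (t=2,i=14, bit15=1)
  nb .###.: next=#  (t=0,i=17, bit14=1)
  nb .##.#: next=.  (t=0,i=23, bit13=0)
  nb .##..: next=#  (t=1,i=0, bit12=1)
  nb .#.##: next=#  (t=0,i=15, bit11=1)
  nb .#.#.: next=.  (t=0,i=1, bit10=0)
  nb .#..#: next=#  (t=0,i=8, bit9=1)
  nb .#...: next=#  (t=0,i=3, bit8=1)
  nb ..###: next=.  (t=2,i=13, bit7=0)
  nb ..##.: next=.  (t=0,i=22, bit6=0)
  nb ..#.#: next=.  (t=0,i=14, bit5=0)
  nb ..#..: next=.  (t=0,i=7, bit4=0)
  nb ...##: next=.  (t=0,i=21, bit3=0)
  nb ...#.: next=#  (t=0,i=6, bit2=1)
  nb ....#: next=.  (t=0,i=5, bit1=0)
  nb .....: next=.  (t=11,i=11, bit0=0)
  bits 01100101111010011101101100000100 = 1709824772

1709824772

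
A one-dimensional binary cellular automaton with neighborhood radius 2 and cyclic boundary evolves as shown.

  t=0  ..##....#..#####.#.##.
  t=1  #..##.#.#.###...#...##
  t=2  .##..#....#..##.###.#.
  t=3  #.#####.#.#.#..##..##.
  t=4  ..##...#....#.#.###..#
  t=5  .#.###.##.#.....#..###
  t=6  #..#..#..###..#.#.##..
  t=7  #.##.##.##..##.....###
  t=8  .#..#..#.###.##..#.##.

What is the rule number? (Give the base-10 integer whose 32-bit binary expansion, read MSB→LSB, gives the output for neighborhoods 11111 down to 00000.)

  nb #####: next=.  (t=0,i=13, bit31=0)
  nb ####.: next=.  (t=0,i=14, bit30=0)
  nb ###.#: next=.  (t=0,i=15, bit29=0)
  nb ###..: next=.  (t=1,i=0, bit28=0)
  nb ##.##: next=#  (t=2,i=15, bit27=1)
  nb ##.#.: next=#  (t=0,i=16, bit26=1)
  nb ##..#: next=#  (t=1,i=1, bit25=1)
  nb ##...: next=#  (t=0,i=4, bit24=1)
  nb #.###: next=#  (t=1,i=10, bit23=1)
  nb #.##.: next=.  (t=0,i=19, bit22=0)
  nb #.#.#: next=.  (t=0,i=17, bit21=0)
  nb #.#..: next=#  (t=2,i=20, bit20=1)
  nb #..##: next=#  (t=0,i=10, bit19=1)
  nb #..#.: next=#  (t=2,i=4, bit18=1)
  nb #...#: next=#  (t=0,i=0, bit17=1)
  nb #....: next=.  (t=0,i=5, bit16=0)
  nb .####: next=#  (t=0,i=12, bit15=1)
  nb .###.: next=.  (t=1,i=11, bit14=0)
  nb .##.#: next=.  (t=1,i=4, bit13=0)
  nb .##..: next=#  (t=0,i=3, bit12=1)
  nb .#.##: next=.  (t=0,i=18, bit11=0)
  nb .#.#.: next=.  (t=1,i=7, bit10=0)
  nb .#..#: next=.  (t=0,i=9, bit9=0)
  nb .#...: next=#  (t=1,i=17, bit8=1)
  nb ..###: next=#  (t=0,i=11, bit7=1)
  nb ..##.: next=.  (t=0,i=2, bit6=0)
  nb ..#.#: next=.  (t=4,i=12, bit5=0)
  nb ..#..: next=#  (t=0,i=8, bit4=1)
  nb ...##: next=.  (t=0,i=1, bit3=0)
  nb ...#.: next=.  (t=0,i=7, bit2=0)
  nb ....#: next=#  (t=0,i=6, bit1=1)
  nb .....: next=.  (t=5,i=13, bit0=0)
  bits 00001111100111101001000110010010 = 262050194

262050194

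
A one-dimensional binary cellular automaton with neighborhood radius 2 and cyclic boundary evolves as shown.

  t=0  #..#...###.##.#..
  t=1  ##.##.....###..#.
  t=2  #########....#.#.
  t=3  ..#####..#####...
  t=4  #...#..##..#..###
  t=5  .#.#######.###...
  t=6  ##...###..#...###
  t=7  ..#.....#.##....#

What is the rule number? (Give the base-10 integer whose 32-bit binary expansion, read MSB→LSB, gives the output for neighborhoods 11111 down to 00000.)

2336830327

  nb #####: next=#  (t=2,i=2, bit31=1)
  nb ####.: next=.  (t=2,i=7, bit30=0)
  nb ###.#: next=.  (t=0,i=9, bit29=0)
  nb ###..: next=.  (t=1,i=12, bit28=0)
  nb ##.##: next=#  (t=0,i=10, bit27=1)
  nb ##.#.: next=.  (t=0,i=13, bit26=0)
  nb ##..#: next=#  (t=1,i=13, bit25=1)
  nb ##...: next=#  (t=1,i=5, bit24=1)
  nb #.###: next=.  (t=2,i=0, bit23=0)
  nb #.##.: next=#  (t=0,i=11, bit22=1)
  nb #.#.#: next=.  (t=2,i=15, bit21=0)
  nb #.#..: next=.  (t=0,i=14, bit20=0)
  nb #..##: next=#  (t=3,i=8, bit19=1)
  nb #..#.: next=.  (t=0,i=2, bit18=0)
  nb #...#: next=.  (t=0,i=5, bit17=0)
  nb #....: next=#  (t=1,i=6, bit16=1)
  nb .####: next=.  (t=2,i=1, bit15=0)
  nb .###.: next=.  (t=0,i=8, bit14=0)
  nb .##.#: next=#  (t=0,i=12, bit13=1)
  nb .##..: next=#  (t=1,i=4, bit12=1)
  nb .#.##: next=.  (t=1,i=16, bit11=0)
  nb .#.#.: next=.  (t=2,i=14, bit10=0)
  nb .#..#: next=#  (t=0,i=1, bit9=1)
  nb .#...: next=#  (t=0,i=4, bit8=1)
  nb ..###: next=.  (t=0,i=7, bit7=0)
  nb ..##.: next=#  (t=4,i=7, bit6=1)
  nb ..#.#: next=#  (t=1,i=15, bit5=1)
  nb ..#..: next=#  (t=0,i=0, bit4=1)
  nb ...##: next=.  (t=0,i=6, bit3=0)
  nb ...#.: next=#  (t=2,i=12, bit2=1)
  nb ....#: next=#  (t=1,i=8, bit1=1)
  nb .....: next=#  (t=1,i=7, bit0=1)
  bits 10001011010010010011001101110111 = 2336830327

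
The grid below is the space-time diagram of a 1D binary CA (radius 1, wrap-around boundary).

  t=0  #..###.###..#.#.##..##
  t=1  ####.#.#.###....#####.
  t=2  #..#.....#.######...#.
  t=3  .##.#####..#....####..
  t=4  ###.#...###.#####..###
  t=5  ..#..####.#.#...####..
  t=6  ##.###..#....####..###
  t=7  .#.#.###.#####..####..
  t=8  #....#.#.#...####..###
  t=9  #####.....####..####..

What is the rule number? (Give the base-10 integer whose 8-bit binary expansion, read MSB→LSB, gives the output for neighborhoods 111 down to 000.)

  ### -> .   bit 7 = 0  t=0,i=4
  ##. -> #   bit 6 = 1  t=0,i=0
  #.# -> .   bit 5 = 0  t=0,i=6
  #.. -> #   bit 4 = 1  t=0,i=1
  .## -> #   bit 3 = 1  t=0,i=3
  .#. -> .   bit 2 = 0  t=0,i=12
  ..# -> #   bit 1 = 1  t=0,i=2
  ... -> #   bit 0 = 1  t=1,i=13
  bits 01011011 = 91

91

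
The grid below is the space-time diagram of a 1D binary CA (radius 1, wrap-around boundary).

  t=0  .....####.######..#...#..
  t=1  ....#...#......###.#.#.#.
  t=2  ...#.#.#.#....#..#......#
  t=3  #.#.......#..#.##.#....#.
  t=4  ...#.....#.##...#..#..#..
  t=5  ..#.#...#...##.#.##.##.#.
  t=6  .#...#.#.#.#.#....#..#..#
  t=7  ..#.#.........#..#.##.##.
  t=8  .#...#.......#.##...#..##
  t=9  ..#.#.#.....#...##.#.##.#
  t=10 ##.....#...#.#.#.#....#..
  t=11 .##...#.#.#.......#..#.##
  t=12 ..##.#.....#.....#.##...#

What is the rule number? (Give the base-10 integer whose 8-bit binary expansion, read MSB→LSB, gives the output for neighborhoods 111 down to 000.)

  nb ###: next=.  (t=0,i=6, bit7=0)
  nb ##.: next=#  (t=0,i=8, bit6=1)
  nb #.#: next=.  (t=0,i=9, bit5=0)
  nb #..: next=#  (t=0,i=16, bit4=1)
  nb .##: next=.  (t=0,i=5, bit3=0)
  nb .#.: next=.  (t=0,i=18, bit2=0)
  nb ..#: next=#  (t=0,i=4, bit1=1)
  nb ...: next=.  (t=0,i=0, bit0=0)
  bits 01010010 = 82

82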